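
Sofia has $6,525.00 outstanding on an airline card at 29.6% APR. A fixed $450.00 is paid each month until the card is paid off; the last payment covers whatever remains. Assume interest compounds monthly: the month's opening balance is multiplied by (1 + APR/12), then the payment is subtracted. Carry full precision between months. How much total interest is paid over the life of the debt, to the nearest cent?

Monthly rate r = 29.6%/12 = 2.46667% = 0.0246667.
Payoff takes n = ⌈−ln(1 − rB₀/P)/ln(1+r)⌉ = ⌈18.166⌉ = 19 payments; the last is $75.28.
Total paid = 18·$450.00 + $75.28 = $8,175.28.
Total interest = total paid − principal = $8,175.28 − $6,525.00 = $1,650.28.

$1,650.28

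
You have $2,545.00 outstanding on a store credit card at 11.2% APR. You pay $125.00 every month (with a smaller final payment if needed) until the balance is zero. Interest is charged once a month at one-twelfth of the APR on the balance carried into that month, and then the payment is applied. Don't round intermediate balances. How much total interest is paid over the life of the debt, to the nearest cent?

Monthly rate r = 11.2%/12 = 0.933333% = 0.00933333.
Payoff takes n = ⌈−ln(1 − rB₀/P)/ln(1+r)⌉ = ⌈22.686⌉ = 23 payments; the last is $85.87.
Total paid = 22·$125.00 + $85.87 = $2,835.87.
Total interest = total paid − principal = $2,835.87 − $2,545.00 = $290.87.

$290.87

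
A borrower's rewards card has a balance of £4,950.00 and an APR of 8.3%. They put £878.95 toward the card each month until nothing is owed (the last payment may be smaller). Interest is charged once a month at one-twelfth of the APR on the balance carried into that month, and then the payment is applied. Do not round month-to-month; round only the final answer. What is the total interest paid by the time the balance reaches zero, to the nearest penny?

Monthly rate r = 8.3%/12 = 0.691667% = 0.00691667.
Payoff takes n = ⌈−ln(1 − rB₀/P)/ln(1+r)⌉ = ⌈5.764⌉ = 6 payments; the last is £672.22.
Total paid = 5·£878.95 + £672.22 = £5,066.97.
Total interest = total paid − principal = £5,066.97 − £4,950.00 = £116.97.

£116.97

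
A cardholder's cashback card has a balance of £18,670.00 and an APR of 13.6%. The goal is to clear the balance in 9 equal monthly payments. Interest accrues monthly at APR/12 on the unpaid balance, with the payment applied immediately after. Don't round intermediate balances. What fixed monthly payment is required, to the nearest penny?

£2,193.76

Monthly rate r = 13.6%/12 = 1.13333% = 0.0113333.
Level-payment amortization: P = B₀·r / (1 − (1+r)^(−n)) = 18670.00·0.0113333 / (1 − 1.01133^(−9)).
Denominator 1 − (1+r)^(−9) = 0.096452259.
P = 211.593 / 0.096452259 ≈ 2193.76.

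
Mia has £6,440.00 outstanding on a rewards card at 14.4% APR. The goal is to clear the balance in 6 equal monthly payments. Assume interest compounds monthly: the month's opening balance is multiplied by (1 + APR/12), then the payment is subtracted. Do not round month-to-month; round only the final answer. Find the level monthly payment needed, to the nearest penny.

£1,118.86

Monthly rate r = 14.4%/12 = 1.2% = 0.012.
Level-payment amortization: P = B₀·r / (1 − (1+r)^(−n)) = 6440.00·0.012 / (1 − 1.012^(−6)).
Denominator 1 − (1+r)^(−6) = 0.0690702166.
P = 77.28 / 0.0690702166 ≈ 1118.86.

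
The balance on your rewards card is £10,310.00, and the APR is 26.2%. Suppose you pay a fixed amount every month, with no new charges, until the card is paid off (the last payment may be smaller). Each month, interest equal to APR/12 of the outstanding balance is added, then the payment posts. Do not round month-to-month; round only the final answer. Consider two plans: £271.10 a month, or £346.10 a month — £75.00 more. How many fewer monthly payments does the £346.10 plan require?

34 fewer payments

Monthly rate r = 26.2%/12 = 2.18333% = 0.0218333.
At £271.10/mo: n = ⌈−ln(1 − rB₀/P)/ln(1+r)⌉ = 83 payments (last £35.65); total interest = total paid − £10,310.00 = £11,955.85.
At £346.10/mo: 49 payments (last £228.83); total interest £6,531.63.
Payments saved = 83 − 49 = 34.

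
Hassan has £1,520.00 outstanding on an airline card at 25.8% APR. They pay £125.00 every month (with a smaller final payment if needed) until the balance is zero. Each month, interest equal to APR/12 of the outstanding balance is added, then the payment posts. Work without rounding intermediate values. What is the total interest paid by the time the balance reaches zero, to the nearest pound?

£261

Monthly rate r = 25.8%/12 = 2.15% = 0.0215.
Payoff takes n = ⌈−ln(1 − rB₀/P)/ln(1+r)⌉ = ⌈14.246⌉ = 15 payments; the last is £31.06.
Total paid = 14·£125.00 + £31.06 = £1,781.06.
Total interest = total paid − principal = £1,781.06 − £1,520.00 = £261.06.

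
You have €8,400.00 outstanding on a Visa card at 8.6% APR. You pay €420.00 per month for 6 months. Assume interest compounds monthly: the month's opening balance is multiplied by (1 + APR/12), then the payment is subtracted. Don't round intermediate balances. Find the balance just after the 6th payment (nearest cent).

Monthly rate r = 8.6%/12 = 0.716667% = 0.00716667.
Each month: B ← B·(1+r) − €420.00.
Month 1: interest €60.20; balance after payment €8,040.20.
Month 2: interest €57.62; balance after payment €7,677.82.
Month 3: interest €55.02; balance after payment €7,312.85.
Month 4: interest €52.41; balance after payment €6,945.25.
Month 5: interest €49.77; balance after payment €6,575.03.
Month 6: interest €47.12; balance after payment €6,202.15.

€6,202.15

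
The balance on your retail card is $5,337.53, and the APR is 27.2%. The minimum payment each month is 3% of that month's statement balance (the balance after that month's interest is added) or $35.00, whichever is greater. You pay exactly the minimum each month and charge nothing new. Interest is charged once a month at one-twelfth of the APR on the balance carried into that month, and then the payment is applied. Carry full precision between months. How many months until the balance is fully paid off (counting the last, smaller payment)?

252 months

Monthly rate r = 27.2%/12 = 2.26667% = 0.0226667.
While 3% of the post-interest balance exceeds $35.00, each month B ← (B·(1+r))·(1 − 0.03), i.e. B shrinks by the factor (1+r)·0.97 = 0.99199.
This holds for months 1–192. Entering month 193 the balance is $1,138.83; 3% of the post-interest balance is now below $35.00, so the flat $35.00 minimum applies from here.
From month 193 a fixed $35.00 at rate r clears $1,138.83 in 60 more payments. Total: 192 + 60 = 252 months.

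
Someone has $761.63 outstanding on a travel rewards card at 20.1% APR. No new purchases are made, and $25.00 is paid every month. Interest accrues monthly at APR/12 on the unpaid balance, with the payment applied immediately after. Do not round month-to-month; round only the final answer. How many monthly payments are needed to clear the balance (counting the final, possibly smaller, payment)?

43 payments

Monthly rate r = 20.1%/12 = 1.675% = 0.01675.
Recurrence: B ← B·(1+r) − $25.00.
Month 1: interest $12.76; balance after payment $749.39.
Month 2: interest $12.55; balance after payment $736.94.
Closed form: n = −ln(1 − rB₀/P)/ln(1+r) = −ln(0.48971)/ln(1.01675) ≈ 42.980, so the balance reaches zero during payment 43.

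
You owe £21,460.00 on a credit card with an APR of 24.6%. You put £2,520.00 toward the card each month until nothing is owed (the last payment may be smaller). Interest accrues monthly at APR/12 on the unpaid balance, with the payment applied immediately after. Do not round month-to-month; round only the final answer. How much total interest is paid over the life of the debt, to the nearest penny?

£2,371.68

Monthly rate r = 24.6%/12 = 2.05% = 0.0205.
Payoff takes n = ⌈−ln(1 − rB₀/P)/ln(1+r)⌉ = ⌈9.454⌉ = 10 payments; the last is £1,151.68.
Total paid = 9·£2,520.00 + £1,151.68 = £23,831.68.
Total interest = total paid − principal = £23,831.68 − £21,460.00 = £2,371.68.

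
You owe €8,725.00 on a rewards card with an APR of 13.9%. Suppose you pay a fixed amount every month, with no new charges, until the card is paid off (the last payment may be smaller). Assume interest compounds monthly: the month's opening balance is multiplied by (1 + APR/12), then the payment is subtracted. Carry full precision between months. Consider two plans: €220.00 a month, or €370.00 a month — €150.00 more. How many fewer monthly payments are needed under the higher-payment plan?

26 fewer payments

Monthly rate r = 13.9%/12 = 1.15833% = 0.0115833.
At €220.00/mo: n = ⌈−ln(1 − rB₀/P)/ln(1+r)⌉ = 54 payments (last €89.30); total interest = total paid − €8,725.00 = €3,024.30.
At €370.00/mo: 28 payments (last €260.01); total interest €1,525.01.
Payments saved = 54 − 28 = 26.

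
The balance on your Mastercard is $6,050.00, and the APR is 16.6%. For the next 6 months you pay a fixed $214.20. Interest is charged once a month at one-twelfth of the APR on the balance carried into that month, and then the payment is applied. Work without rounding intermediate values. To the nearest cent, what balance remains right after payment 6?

Monthly rate r = 16.6%/12 = 1.38333% = 0.0138333.
Each month: B ← B·(1+r) − $214.20.
Month 1: interest $83.69; balance after payment $5,919.49.
Month 2: interest $81.89; balance after payment $5,787.18.
Month 3: interest $80.06; balance after payment $5,653.03.
Month 4: interest $78.20; balance after payment $5,517.03.
Month 5: interest $76.32; balance after payment $5,379.15.
Month 6: interest $74.41; balance after payment $5,239.36.

$5,239.36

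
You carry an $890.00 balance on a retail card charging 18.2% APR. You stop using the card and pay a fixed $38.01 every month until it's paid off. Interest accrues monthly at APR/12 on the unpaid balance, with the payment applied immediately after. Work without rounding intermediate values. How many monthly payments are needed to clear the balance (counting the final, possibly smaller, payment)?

Monthly rate r = 18.2%/12 = 1.51667% = 0.0151667.
Recurrence: B ← B·(1+r) − $38.01.
Month 1: interest $13.50; balance after payment $865.49.
Month 2: interest $13.13; balance after payment $840.60.
Closed form: n = −ln(1 − rB₀/P)/ln(1+r) = −ln(0.64487)/ln(1.01517) ≈ 29.144, so the balance reaches zero during payment 30.

30 payments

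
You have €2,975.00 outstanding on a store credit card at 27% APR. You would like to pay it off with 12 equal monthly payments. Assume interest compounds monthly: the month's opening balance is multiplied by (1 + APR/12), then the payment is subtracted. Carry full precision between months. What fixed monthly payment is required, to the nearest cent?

€285.65

Monthly rate r = 27%/12 = 2.25% = 0.0225.
Level-payment amortization: P = B₀·r / (1 − (1+r)^(−n)) = 2975.00·0.0225 / (1 − 1.0225^(−12)).
Denominator 1 − (1+r)^(−12) = 0.234332523.
P = 66.9375 / 0.234332523 ≈ 285.65.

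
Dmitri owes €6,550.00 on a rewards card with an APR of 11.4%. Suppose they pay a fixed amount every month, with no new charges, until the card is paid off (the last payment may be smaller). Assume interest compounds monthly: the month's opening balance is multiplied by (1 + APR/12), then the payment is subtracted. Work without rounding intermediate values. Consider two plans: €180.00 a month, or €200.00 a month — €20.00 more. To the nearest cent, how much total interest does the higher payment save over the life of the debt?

Monthly rate r = 11.4%/12 = 0.95% = 0.0095.
At €180.00/mo: n = ⌈−ln(1 − rB₀/P)/ln(1+r)⌉ = 45 payments (last €155.33); total interest = total paid − €6,550.00 = €1,525.33.
At €200.00/mo: 40 payments (last €83.66); total interest €1,333.66.
Interest saved = €1,525.33 − €1,333.66 = €191.67.

€191.67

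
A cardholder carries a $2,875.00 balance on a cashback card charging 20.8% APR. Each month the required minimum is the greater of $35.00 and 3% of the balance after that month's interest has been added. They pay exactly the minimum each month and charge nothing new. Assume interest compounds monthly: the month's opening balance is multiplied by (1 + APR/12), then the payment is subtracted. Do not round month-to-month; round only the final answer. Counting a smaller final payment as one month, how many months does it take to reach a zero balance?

Monthly rate r = 20.8%/12 = 1.73333% = 0.0173333.
While 3% of the post-interest balance exceeds $35.00, each month B ← (B·(1+r))·(1 − 0.03), i.e. B shrinks by the factor (1+r)·0.97 = 0.98681.
This holds for months 1–70. Entering month 71 the balance is $1,135.24; 3% of the post-interest balance is now below $35.00, so the flat $35.00 minimum applies from here.
From month 71 a fixed $35.00 at rate r clears $1,135.24 in 49 more payments. Total: 70 + 49 = 119 months.

119 months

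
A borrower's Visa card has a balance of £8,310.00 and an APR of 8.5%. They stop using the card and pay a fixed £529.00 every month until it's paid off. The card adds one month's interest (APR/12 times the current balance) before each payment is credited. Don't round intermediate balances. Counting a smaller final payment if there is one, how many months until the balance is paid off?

17 payments

Monthly rate r = 8.5%/12 = 0.708333% = 0.00708333.
Recurrence: B ← B·(1+r) − £529.00.
Month 1: interest £58.86; balance after payment £7,839.86.
Month 2: interest £55.53; balance after payment £7,366.39.
Closed form: n = −ln(1 − rB₀/P)/ln(1+r) = −ln(0.88873)/ln(1.00708) ≈ 16.713, so the balance reaches zero during payment 17.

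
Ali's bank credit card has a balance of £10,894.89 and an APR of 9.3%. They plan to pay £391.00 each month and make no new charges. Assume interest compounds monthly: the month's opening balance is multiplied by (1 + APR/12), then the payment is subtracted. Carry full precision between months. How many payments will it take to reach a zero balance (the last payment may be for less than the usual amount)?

Monthly rate r = 9.3%/12 = 0.775% = 0.00775.
Recurrence: B ← B·(1+r) − £391.00.
Month 1: interest £84.44; balance after payment £10,588.33.
Month 2: interest £82.06; balance after payment £10,279.38.
Closed form: n = −ln(1 − rB₀/P)/ln(1+r) = −ln(0.78405)/ln(1.00775) ≈ 31.512, so the balance reaches zero during payment 32.

32 months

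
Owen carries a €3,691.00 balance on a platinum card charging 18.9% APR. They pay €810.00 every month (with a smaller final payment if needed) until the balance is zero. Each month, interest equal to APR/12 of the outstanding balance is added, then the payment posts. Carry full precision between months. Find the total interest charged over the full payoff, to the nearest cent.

€170.37

Monthly rate r = 18.9%/12 = 1.575% = 0.01575.
Payoff takes n = ⌈−ln(1 − rB₀/P)/ln(1+r)⌉ = ⌈4.766⌉ = 5 payments; the last is €621.37.
Total paid = 4·€810.00 + €621.37 = €3,861.37.
Total interest = total paid − principal = €3,861.37 − €3,691.00 = €170.37.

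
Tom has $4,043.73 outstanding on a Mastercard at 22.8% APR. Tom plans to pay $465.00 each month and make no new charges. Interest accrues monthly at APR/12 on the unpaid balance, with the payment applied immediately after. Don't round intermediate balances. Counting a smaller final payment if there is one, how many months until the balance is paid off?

Monthly rate r = 22.8%/12 = 1.9% = 0.019.
Recurrence: B ← B·(1+r) − $465.00.
Month 1: interest $76.83; balance after payment $3,655.56.
Month 2: interest $69.46; balance after payment $3,260.02.
Closed form: n = −ln(1 − rB₀/P)/ln(1+r) = −ln(0.83477)/ln(1.019) ≈ 9.595, so the balance reaches zero during payment 10.

10 payments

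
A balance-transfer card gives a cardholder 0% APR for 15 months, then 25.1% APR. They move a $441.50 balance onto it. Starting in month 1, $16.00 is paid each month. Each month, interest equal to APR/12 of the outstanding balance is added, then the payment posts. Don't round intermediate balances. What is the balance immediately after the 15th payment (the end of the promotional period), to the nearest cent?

$201.50

Promo months 1–15 at r₀ = 0%/12 = 0; months 16+ at r₁ = 25.1%/12 = 0.0209167.
After month 15 (no interest yet): B = $441.50 − 15·$16.00 = $201.50.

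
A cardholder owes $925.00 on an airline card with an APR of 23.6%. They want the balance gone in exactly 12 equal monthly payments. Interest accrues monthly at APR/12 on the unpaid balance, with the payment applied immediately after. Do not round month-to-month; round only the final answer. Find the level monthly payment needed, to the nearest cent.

Monthly rate r = 23.6%/12 = 1.96667% = 0.0196667.
Level-payment amortization: P = B₀·r / (1 − (1+r)^(−n)) = 925.00·0.0196667 / (1 − 1.01967^(−12)).
Denominator 1 − (1+r)^(−12) = 0.208408116.
P = 18.1917 / 0.208408116 ≈ 87.29.

$87.29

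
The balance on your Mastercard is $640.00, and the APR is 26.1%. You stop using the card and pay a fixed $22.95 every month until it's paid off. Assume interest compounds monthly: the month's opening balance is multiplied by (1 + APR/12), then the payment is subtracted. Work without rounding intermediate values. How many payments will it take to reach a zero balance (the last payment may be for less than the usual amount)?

Monthly rate r = 26.1%/12 = 2.175% = 0.02175.
Recurrence: B ← B·(1+r) − $22.95.
Month 1: interest $13.92; balance after payment $630.97.
Month 2: interest $13.72; balance after payment $621.74.
Closed form: n = −ln(1 − rB₀/P)/ln(1+r) = −ln(0.39346)/ln(1.02175) ≈ 43.350, so the balance reaches zero during payment 44.

44 months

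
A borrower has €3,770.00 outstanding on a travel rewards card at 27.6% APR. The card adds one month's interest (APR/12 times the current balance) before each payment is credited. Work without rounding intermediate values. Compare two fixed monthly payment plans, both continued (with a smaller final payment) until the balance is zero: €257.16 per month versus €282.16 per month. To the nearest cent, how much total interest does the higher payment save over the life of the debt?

Monthly rate r = 27.6%/12 = 2.3% = 0.023.
At €257.16/mo: n = ⌈−ln(1 − rB₀/P)/ln(1+r)⌉ = 19 payments (last €22.23); total interest = total paid − €3,770.00 = €881.11.
At €282.16/mo: 17 payments (last €41.82); total interest €786.38.
Interest saved = €881.11 − €786.38 = €94.73.

€94.73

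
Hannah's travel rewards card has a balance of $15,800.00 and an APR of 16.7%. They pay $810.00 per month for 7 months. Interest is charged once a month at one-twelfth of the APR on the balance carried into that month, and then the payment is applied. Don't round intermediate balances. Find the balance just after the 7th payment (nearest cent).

$11,492.67

Monthly rate r = 16.7%/12 = 1.39167% = 0.0139167.
Each month: B ← B·(1+r) − $810.00.
Month 1: interest $219.88; balance after payment $15,209.88.
Month 2: interest $211.67; balance after payment $14,611.55.
Month 3: interest $203.34; balance after payment $14,004.90.
Month 4: interest $194.90; balance after payment $13,389.80.
Month 5: interest $186.34; balance after payment $12,766.14.
Month 6: interest $177.66; balance after payment $12,133.80.
Month 7: interest $168.86; balance after payment $11,492.67.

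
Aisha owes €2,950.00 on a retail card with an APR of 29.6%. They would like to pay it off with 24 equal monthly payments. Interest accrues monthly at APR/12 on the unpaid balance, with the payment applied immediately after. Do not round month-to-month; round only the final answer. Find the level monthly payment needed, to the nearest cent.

Monthly rate r = 29.6%/12 = 2.46667% = 0.0246667.
Level-payment amortization: P = B₀·r / (1 − (1+r)^(−n)) = 2950.00·0.0246667 / (1 − 1.02467^(−24)).
Denominator 1 − (1+r)^(−24) = 0.44279193.
P = 72.7667 / 0.44279193 ≈ 164.34.

€164.34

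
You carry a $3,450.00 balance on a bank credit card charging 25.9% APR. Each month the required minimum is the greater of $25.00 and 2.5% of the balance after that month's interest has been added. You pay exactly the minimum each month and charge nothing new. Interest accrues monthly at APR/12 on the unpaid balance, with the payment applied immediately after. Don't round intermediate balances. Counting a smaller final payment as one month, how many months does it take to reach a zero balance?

406 months

Monthly rate r = 25.9%/12 = 2.15833% = 0.0215833.
While 2.5% of the post-interest balance exceeds $25.00, each month B ← (B·(1+r))·(1 − 0.025), i.e. B shrinks by the factor (1+r)·0.975 = 0.99604.
This holds for months 1–318. Entering month 319 the balance is $978.04; 2.5% of the post-interest balance is now below $25.00, so the flat $25.00 minimum applies from here.
From month 319 a fixed $25.00 at rate r clears $978.04 in 88 more payments. Total: 318 + 88 = 406 months.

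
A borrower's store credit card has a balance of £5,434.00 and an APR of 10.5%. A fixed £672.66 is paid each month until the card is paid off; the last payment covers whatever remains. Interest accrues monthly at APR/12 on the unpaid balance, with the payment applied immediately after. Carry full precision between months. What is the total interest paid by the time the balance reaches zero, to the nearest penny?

£226.94

Monthly rate r = 10.5%/12 = 0.875% = 0.00875.
Payoff takes n = ⌈−ln(1 − rB₀/P)/ln(1+r)⌉ = ⌈8.415⌉ = 9 payments; the last is £279.66.
Total paid = 8·£672.66 + £279.66 = £5,660.94.
Total interest = total paid − principal = £5,660.94 − £5,434.00 = £226.94.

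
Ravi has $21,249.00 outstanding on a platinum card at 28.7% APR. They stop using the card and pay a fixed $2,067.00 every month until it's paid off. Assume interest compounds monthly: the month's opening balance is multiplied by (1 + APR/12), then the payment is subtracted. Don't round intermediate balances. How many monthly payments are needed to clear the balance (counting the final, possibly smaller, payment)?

12 months

Monthly rate r = 28.7%/12 = 2.39167% = 0.0239167.
Recurrence: B ← B·(1+r) − $2,067.00.
Month 1: interest $508.21; balance after payment $19,690.21.
Month 2: interest $470.92; balance after payment $18,094.13.
Closed form: n = −ln(1 − rB₀/P)/ln(1+r) = −ln(0.75413)/ln(1.02392) ≈ 11.939, so the balance reaches zero during payment 12.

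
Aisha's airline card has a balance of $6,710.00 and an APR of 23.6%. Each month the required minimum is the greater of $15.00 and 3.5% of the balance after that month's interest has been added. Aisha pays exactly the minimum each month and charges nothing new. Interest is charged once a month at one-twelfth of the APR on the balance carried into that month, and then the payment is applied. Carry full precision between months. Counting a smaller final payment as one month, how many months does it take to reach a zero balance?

Monthly rate r = 23.6%/12 = 1.96667% = 0.0196667.
While 3.5% of the post-interest balance exceeds $15.00, each month B ← (B·(1+r))·(1 − 0.035), i.e. B shrinks by the factor (1+r)·0.965 = 0.98398.
This holds for months 1–172. Entering month 173 the balance is $417.09; 3.5% of the post-interest balance is now below $15.00, so the flat $15.00 minimum applies from here.
From month 173 a fixed $15.00 at rate r clears $417.09 in 41 more payments. Total: 172 + 41 = 213 months.

213 months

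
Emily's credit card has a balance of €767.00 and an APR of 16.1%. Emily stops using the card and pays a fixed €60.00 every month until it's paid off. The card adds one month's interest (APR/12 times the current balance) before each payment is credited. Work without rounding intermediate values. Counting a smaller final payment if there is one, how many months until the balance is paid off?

15 months

Monthly rate r = 16.1%/12 = 1.34167% = 0.0134167.
Recurrence: B ← B·(1+r) − €60.00.
Month 1: interest €10.29; balance after payment €717.29.
Month 2: interest €9.62; balance after payment €666.91.
Closed form: n = −ln(1 − rB₀/P)/ln(1+r) = −ln(0.82849)/ln(1.01342) ≈ 14.117, so the balance reaches zero during payment 15.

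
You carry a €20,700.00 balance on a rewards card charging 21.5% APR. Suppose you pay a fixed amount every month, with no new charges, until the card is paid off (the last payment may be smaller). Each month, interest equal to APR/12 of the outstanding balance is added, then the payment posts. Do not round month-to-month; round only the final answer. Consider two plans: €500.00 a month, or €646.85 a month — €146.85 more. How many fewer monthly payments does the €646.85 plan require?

29 fewer payments

Monthly rate r = 21.5%/12 = 1.79167% = 0.0179167.
At €500.00/mo: n = ⌈−ln(1 − rB₀/P)/ln(1+r)⌉ = 77 payments (last €119.48); total interest = total paid − €20,700.00 = €17,419.48.
At €646.85/mo: 48 payments (last €625.81); total interest €10,327.76.
Payments saved = 77 − 48 = 29.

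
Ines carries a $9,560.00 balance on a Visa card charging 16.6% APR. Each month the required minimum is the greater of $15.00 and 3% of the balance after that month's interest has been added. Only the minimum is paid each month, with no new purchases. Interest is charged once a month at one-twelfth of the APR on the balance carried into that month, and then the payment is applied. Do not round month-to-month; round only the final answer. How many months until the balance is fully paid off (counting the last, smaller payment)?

222 months

Monthly rate r = 16.6%/12 = 1.38333% = 0.0138333.
While 3% of the post-interest balance exceeds $15.00, each month B ← (B·(1+r))·(1 − 0.03), i.e. B shrinks by the factor (1+r)·0.97 = 0.98342.
This holds for months 1–178. Entering month 179 the balance is $487.39; 3% of the post-interest balance is now below $15.00, so the flat $15.00 minimum applies from here.
From month 179 a fixed $15.00 at rate r clears $487.39 in 44 more payments. Total: 178 + 44 = 222 months.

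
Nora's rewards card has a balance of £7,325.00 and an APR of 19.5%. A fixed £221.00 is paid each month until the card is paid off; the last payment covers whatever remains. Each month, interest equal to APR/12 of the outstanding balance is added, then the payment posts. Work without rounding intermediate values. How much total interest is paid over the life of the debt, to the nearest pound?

£3,280

Monthly rate r = 19.5%/12 = 1.625% = 0.01625.
Payoff takes n = ⌈−ln(1 − rB₀/P)/ln(1+r)⌉ = ⌈47.985⌉ = 48 payments; the last is £217.82.
Total paid = 47·£221.00 + £217.82 = £10,604.82.
Total interest = total paid − principal = £10,604.82 − £7,325.00 = £3,279.82.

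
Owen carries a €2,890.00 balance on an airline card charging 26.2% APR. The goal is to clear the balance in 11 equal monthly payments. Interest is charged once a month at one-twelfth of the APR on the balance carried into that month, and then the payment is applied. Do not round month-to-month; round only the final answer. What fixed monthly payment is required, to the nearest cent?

Monthly rate r = 26.2%/12 = 2.18333% = 0.0218333.
Level-payment amortization: P = B₀·r / (1 − (1+r)^(−n)) = 2890.00·0.0218333 / (1 − 1.02183^(−11)).
Denominator 1 − (1+r)^(−11) = 0.211468083.
P = 63.0983 / 0.211468083 ≈ 298.38.

€298.38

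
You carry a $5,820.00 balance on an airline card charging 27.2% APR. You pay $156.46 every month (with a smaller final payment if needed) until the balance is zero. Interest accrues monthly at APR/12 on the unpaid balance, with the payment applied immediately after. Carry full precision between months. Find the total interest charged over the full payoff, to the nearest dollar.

Monthly rate r = 27.2%/12 = 2.26667% = 0.0226667.
Payoff takes n = ⌈−ln(1 − rB₀/P)/ln(1+r)⌉ = ⌈82.651⌉ = 83 payments; the last is $102.18.
Total paid = 82·$156.46 + $102.18 = $12,931.90.
Total interest = total paid − principal = $12,931.90 − $5,820.00 = $7,111.90.

$7,112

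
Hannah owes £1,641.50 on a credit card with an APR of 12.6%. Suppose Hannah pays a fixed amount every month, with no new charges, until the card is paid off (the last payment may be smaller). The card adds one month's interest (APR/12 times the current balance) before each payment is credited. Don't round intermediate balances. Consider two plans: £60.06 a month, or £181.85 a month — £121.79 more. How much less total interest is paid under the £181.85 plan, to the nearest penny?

£211.08

Monthly rate r = 12.6%/12 = 1.05% = 0.0105.
At £60.06/mo: n = ⌈−ln(1 − rB₀/P)/ln(1+r)⌉ = 33 payments (last £23.02); total interest = total paid − £1,641.50 = £303.44.
At £181.85/mo: 10 payments (last £97.21); total interest £92.36.
Interest saved = £303.44 − £92.36 = £211.08.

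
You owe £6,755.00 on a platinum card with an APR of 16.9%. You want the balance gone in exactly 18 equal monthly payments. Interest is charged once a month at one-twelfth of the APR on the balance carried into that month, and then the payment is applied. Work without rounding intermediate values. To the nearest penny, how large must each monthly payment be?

£427.47

Monthly rate r = 16.9%/12 = 1.40833% = 0.0140833.
Level-payment amortization: P = B₀·r / (1 − (1+r)^(−n)) = 6755.00·0.0140833 / (1 − 1.01408^(−18)).
Denominator 1 − (1+r)^(−18) = 0.222546561.
P = 95.1329 / 0.222546561 ≈ 427.47.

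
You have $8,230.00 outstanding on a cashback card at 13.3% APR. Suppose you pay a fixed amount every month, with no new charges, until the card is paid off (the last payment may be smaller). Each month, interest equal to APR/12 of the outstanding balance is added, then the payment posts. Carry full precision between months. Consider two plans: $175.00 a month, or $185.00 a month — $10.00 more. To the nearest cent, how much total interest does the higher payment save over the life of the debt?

Monthly rate r = 13.3%/12 = 1.10833% = 0.0110833.
At $175.00/mo: n = ⌈−ln(1 − rB₀/P)/ln(1+r)⌉ = 67 payments (last $144.08); total interest = total paid − $8,230.00 = $3,464.08.
At $185.00/mo: 62 payments (last $117.65); total interest $3,172.65.
Interest saved = $3,464.08 − $3,172.65 = $291.43.

$291.43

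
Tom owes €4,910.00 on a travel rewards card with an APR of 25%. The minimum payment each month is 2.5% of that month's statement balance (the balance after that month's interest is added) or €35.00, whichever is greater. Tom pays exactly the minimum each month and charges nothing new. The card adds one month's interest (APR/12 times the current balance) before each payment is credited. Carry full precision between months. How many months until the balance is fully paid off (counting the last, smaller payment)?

Monthly rate r = 25%/12 = 2.08333% = 0.0208333.
While 2.5% of the post-interest balance exceeds €35.00, each month B ← (B·(1+r))·(1 − 0.025), i.e. B shrinks by the factor (1+r)·0.975 = 0.99531.
This holds for months 1–272. Entering month 273 the balance is €1,367.90; 2.5% of the post-interest balance is now below €35.00, so the flat €35.00 minimum applies from here.
From month 273 a fixed €35.00 at rate r clears €1,367.90 in 82 more payments. Total: 272 + 82 = 354 months.

354 months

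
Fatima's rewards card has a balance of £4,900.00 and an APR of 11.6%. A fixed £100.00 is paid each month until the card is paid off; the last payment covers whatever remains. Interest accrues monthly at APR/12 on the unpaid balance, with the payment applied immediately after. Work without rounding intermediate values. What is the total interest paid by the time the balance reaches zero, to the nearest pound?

Monthly rate r = 11.6%/12 = 0.966667% = 0.00966667.
Payoff takes n = ⌈−ln(1 − rB₀/P)/ln(1+r)⌉ = ⌈66.716⌉ = 67 payments; the last is £71.66.
Total paid = 66·£100.00 + £71.66 = £6,671.66.
Total interest = total paid − principal = £6,671.66 − £4,900.00 = £1,771.66.

£1,772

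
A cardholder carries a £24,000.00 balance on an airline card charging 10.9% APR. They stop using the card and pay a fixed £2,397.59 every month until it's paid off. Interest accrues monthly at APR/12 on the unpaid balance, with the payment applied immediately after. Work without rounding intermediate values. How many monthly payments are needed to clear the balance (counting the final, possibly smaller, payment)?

Monthly rate r = 10.9%/12 = 0.908333% = 0.00908333.
Recurrence: B ← B·(1+r) − £2,397.59.
Month 1: interest £218.00; balance after payment £21,820.41.
Month 2: interest £198.20; balance after payment £19,621.02.
Closed form: n = −ln(1 − rB₀/P)/ln(1+r) = −ln(0.90908)/ln(1.00908) ≈ 10.542, so the balance reaches zero during payment 11.

11 payments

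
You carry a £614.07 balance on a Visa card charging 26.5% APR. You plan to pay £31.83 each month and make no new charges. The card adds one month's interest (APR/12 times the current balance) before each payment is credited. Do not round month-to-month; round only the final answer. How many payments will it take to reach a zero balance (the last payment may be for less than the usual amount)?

26 payments

Monthly rate r = 26.5%/12 = 2.20833% = 0.0220833.
Recurrence: B ← B·(1+r) − £31.83.
Month 1: interest £13.56; balance after payment £595.80.
Month 2: interest £13.16; balance after payment £577.13.
Closed form: n = −ln(1 − rB₀/P)/ln(1+r) = −ln(0.57396)/ln(1.02208) ≈ 25.417, so the balance reaches zero during payment 26.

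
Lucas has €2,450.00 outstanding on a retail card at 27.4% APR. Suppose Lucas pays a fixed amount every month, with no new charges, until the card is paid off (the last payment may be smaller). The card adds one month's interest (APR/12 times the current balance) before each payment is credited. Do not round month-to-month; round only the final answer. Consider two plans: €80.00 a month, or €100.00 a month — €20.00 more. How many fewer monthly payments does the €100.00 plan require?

Monthly rate r = 27.4%/12 = 2.28333% = 0.0228333.
At €80.00/mo: n = ⌈−ln(1 − rB₀/P)/ln(1+r)⌉ = 54 payments (last €17.83); total interest = total paid − €2,450.00 = €1,807.83.
At €100.00/mo: 37 payments (last €30.80); total interest €1,180.80.
Payments saved = 54 − 37 = 17.

17 fewer payments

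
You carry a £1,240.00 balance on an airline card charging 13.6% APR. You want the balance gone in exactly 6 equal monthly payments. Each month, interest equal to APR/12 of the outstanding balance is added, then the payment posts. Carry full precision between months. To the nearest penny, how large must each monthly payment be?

£214.94

Monthly rate r = 13.6%/12 = 1.13333% = 0.0113333.
Level-payment amortization: P = B₀·r / (1 − (1+r)^(−n)) = 1240.00·0.0113333 / (1 − 1.01133^(−6)).
Denominator 1 − (1+r)^(−6) = 0.0653821535.
P = 14.0533 / 0.0653821535 ≈ 214.94.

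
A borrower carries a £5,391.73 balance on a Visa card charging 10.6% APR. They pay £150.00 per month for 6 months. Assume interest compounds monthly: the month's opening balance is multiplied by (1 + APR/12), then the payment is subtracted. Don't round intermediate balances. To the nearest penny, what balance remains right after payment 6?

Monthly rate r = 10.6%/12 = 0.883333% = 0.00883333.
Each month: B ← B·(1+r) − £150.00.
Month 1: interest £47.63; balance after payment £5,289.36.
Month 2: interest £46.72; balance after payment £5,186.08.
Month 3: interest £45.81; balance after payment £5,081.89.
Month 4: interest £44.89; balance after payment £4,976.78.
Month 5: interest £43.96; balance after payment £4,870.74.
Month 6: interest £43.02; balance after payment £4,763.77.

£4,763.77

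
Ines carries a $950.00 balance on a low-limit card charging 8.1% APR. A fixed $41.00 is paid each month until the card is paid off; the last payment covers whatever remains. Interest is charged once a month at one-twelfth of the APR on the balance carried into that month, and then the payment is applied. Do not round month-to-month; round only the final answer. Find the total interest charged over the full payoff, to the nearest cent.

Monthly rate r = 8.1%/12 = 0.675% = 0.00675.
Payoff takes n = ⌈−ln(1 − rB₀/P)/ln(1+r)⌉ = ⌈25.282⌉ = 26 payments; the last is $11.59.
Total paid = 25·$41.00 + $11.59 = $1,036.59.
Total interest = total paid − principal = $1,036.59 − $950.00 = $86.59.

$86.59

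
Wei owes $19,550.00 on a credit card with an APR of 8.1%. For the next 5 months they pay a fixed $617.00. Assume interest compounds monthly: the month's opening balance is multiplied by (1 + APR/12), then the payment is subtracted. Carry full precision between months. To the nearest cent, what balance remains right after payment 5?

$17,091.85

Monthly rate r = 8.1%/12 = 0.675% = 0.00675.
Each month: B ← B·(1+r) − $617.00.
Month 1: interest $131.96; balance after payment $19,064.96.
Month 2: interest $128.69; balance after payment $18,576.65.
Month 3: interest $125.39; balance after payment $18,085.04.
Month 4: interest $122.07; balance after payment $17,590.12.
Month 5: interest $118.73; balance after payment $17,091.85.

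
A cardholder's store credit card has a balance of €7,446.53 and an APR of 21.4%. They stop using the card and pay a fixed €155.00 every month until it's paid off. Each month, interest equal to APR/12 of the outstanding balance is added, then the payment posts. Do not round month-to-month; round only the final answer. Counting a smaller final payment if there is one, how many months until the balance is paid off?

Monthly rate r = 21.4%/12 = 1.78333% = 0.0178333.
Recurrence: B ← B·(1+r) − €155.00.
Month 1: interest €132.80; balance after payment €7,424.33.
Month 2: interest €132.40; balance after payment €7,401.73.
Closed form: n = −ln(1 − rB₀/P)/ln(1+r) = −ln(0.14325)/ln(1.01783) ≈ 109.932, so the balance reaches zero during payment 110.

110 months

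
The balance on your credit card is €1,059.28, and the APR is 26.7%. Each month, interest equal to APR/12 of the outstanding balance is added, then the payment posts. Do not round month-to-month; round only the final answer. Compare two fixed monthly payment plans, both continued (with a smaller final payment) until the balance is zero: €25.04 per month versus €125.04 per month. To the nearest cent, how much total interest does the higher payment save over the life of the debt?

Monthly rate r = 26.7%/12 = 2.225% = 0.02225.
At €25.04/mo: n = ⌈−ln(1 − rB₀/P)/ln(1+r)⌉ = 129 payments (last €20.23); total interest = total paid − €1,059.28 = €2,166.07.
At €125.04/mo: 10 payments (last €61.74); total interest €127.82.
Interest saved = €2,166.07 − €127.82 = €2,038.25.

€2,038.25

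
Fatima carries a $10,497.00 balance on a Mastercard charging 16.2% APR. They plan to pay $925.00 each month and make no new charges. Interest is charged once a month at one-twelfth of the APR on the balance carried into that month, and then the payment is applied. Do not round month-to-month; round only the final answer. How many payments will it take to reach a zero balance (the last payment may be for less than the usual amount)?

13 months

Monthly rate r = 16.2%/12 = 1.35% = 0.0135.
Recurrence: B ← B·(1+r) − $925.00.
Month 1: interest $141.71; balance after payment $9,713.71.
Month 2: interest $131.14; balance after payment $8,919.84.
Closed form: n = −ln(1 − rB₀/P)/ln(1+r) = −ln(0.8468)/ln(1.0135) ≈ 12.401, so the balance reaches zero during payment 13.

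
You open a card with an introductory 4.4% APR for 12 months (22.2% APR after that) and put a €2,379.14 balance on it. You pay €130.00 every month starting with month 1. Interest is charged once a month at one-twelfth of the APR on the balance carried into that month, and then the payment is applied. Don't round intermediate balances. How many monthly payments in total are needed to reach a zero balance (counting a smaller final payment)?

Promo months 1–12 at r₀ = 4.4%/12 = 0.00366667; months 13+ at r₁ = 22.2%/12 = 0.0185.
After month 12: iterate B ← B·(1+r₀) − €130.00 for 12 months → €894.11.
Then at r₁ with €130.00/mo: n₂ = −ln(1 − r₁·B/P)/ln(1+r₁) ≈ 7.42 → 8 more payments.

20 payments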